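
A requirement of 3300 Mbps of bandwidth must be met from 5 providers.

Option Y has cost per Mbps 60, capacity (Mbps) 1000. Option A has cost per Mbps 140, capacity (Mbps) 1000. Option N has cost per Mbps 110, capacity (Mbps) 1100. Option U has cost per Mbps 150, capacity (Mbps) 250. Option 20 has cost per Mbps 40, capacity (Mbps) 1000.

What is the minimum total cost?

Use providers in increasing cost order.
Take 1000 from Option 20 at 40 → need 2300 more.
Take 1000 from Option Y at 60 → need 1300 more.
Take 1100 from Option N at 110 → need 200 more.
Option A (140): take the remaining 200 → done.
Option U: unused.
Cost = 1000×40 + 1000×60 + 1100×110 + 200×140 = 249000.

249000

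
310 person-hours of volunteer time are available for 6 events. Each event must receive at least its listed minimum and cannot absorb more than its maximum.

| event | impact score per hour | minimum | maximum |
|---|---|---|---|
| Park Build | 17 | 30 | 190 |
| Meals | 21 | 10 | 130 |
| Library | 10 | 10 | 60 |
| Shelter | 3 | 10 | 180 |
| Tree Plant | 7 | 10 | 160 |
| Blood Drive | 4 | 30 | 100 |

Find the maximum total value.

5090

Meeting every minimum uses 30+10+10+10+10+30 = 100 person-hours, leaving 210.
Rank by impact score per hour: Meals 21 > Park Build 17 > Library 10 > Tree Plant 7 > Blood Drive 4 > Shelter 3.
Meals: +120 to 130 (cap) ; 90 left.
Park Build: +90 (room for 160) → 120. Pool exhausted.
Total = 17×120 + 21×130 + 10×10 + 3×10 + 7×10 + 4×30 = 5090.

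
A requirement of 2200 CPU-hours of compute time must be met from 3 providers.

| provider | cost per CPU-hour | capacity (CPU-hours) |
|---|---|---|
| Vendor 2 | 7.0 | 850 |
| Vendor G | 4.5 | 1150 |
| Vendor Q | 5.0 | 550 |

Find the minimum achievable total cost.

Fill from the cheapest provider first.
Vendor G at 4.5: take all 1150 CPU-hours — 1050 still needed.
Vendor Q at 5.0: take all 550 CPU-hours — 500 still needed.
Vendor 2 (7.0): take the remaining 500 — done.
Cost = 1150×4.5 + 550×5.0 + 500×7.0 = 11425.

11425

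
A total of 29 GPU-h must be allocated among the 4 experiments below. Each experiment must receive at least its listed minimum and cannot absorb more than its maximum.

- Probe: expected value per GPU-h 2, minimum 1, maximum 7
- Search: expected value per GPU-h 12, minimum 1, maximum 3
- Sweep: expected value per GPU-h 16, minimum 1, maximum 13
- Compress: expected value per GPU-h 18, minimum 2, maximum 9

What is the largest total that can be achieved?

414

Meeting every minimum uses 1+1+1+2 = 5 GPU-h, leaving 24.
Order the experiments by expected value per GPU-h: Compress 18 > Sweep 16 > Search 12 > Probe 2.
Compress takes 7 more to reach its cap of 9 — 17 left.
Give Sweep 12 more to hit its cap of 13 — 5 left.
Search: +2 to 3 (cap) — 3 left.
Probe: +3 (room for 6) → 4. Pool exhausted.
Total = 2×4 + 12×3 + 16×13 + 18×9 = 414.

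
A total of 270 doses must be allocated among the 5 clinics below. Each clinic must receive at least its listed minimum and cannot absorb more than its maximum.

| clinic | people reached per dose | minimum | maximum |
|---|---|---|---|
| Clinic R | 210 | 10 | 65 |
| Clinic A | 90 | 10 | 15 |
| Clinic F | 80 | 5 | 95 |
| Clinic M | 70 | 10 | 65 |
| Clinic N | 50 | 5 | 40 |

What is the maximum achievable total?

28650

Meeting every minimum uses 10+10+5+10+5 = 40 doses, leaving 230.
Rank by people reached per dose: Clinic R 210 > Clinic A 90 > Clinic F 80 > Clinic M 70 > Clinic N 50.
Clinic R: +55 to 65 (cap) ; 175 left.
Clinic A takes 5 more to reach its cap of 15 ; 170 left.
Give Clinic F 90 more to hit its cap of 95 ; 80 left.
Clinic M: +55 to 65 (cap) ; 25 left.
Clinic N has room for 35 more but only 25 remain, so it gets 30.
Total = 210×65 + 90×15 + 80×95 + 70×65 + 50×30 = 28650.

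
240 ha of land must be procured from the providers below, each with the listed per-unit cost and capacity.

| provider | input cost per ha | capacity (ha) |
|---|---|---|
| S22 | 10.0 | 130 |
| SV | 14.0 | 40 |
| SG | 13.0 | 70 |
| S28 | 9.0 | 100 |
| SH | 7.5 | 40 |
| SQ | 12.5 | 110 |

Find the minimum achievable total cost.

Cheapest first:
SH at 7.5: take all 40 ha — 200 still needed.
S28 (9.0): use full 100 — 100 ha to go.
S22 at 10.0: take 100 of its 130 — requirement met.
SQ, SG, SV: unused.
Cost = 40×7.5 + 100×9.0 + 100×10.0 = 2200.

2200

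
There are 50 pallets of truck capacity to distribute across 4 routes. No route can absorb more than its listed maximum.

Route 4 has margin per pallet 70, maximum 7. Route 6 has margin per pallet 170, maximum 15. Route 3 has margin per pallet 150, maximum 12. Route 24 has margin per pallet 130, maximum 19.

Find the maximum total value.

Rank by margin per pallet: Route 6 170 > Route 3 150 > Route 24 130 > Route 4 70.
Route 6 takes 15 to reach its cap of 15 → 35 left.
Route 3: +12 to 12 (cap) → 23 left.
Route 24 takes 19 to reach its cap of 19 → 4 left.
Only 4 left; Route 4 takes them to reach 4.
Total = 70×4 + 170×15 + 150×12 + 130×19 = 7100.

7100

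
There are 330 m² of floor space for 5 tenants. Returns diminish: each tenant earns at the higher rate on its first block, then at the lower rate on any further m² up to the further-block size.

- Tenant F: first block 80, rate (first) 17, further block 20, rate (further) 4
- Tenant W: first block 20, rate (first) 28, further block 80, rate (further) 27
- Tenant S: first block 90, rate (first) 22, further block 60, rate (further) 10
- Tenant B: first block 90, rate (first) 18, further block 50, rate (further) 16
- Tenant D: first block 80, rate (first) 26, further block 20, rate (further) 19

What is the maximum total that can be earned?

7880

Treat each block as its own option and order by rate: Tenant W/T1 28 > Tenant W/T2 27 > Tenant D/T1 26 > Tenant S/T1 22 > Tenant D/T2 19 > Tenant B/T1 18 > Tenant F/T1 17 > Tenant B/T2 16 > Tenant S/T2 10 > Tenant F/T2 4.
Fill Tenant W T1 block (20 at 28) ; 310 left.
Tenant W T2 at 27: fill all 80 ; 230 left.
Tenant D T1 at 26: fill all 80 ; 150 left.
Fill Tenant S T1 block (90 at 22) ; 60 left.
Tenant D/T2 (19): +20 ; 40 left.
Tenant B/T1: +40 of 90 at 18; pool empty.
Total = 28×20 + 27×80 + 26×80 + 22×90 + 19×20 + 18×40 = 7880.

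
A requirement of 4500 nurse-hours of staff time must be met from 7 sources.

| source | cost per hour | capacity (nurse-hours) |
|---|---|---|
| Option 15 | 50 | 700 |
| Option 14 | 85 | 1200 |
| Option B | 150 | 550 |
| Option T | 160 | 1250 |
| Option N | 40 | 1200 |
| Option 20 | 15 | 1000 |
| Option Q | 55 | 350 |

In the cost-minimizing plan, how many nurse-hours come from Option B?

50

Fill from the cheapest source first.
Option 20 (15): use full 1000 ; 3500 nurse-hours to go.
Option N at 40: take all 1200 nurse-hours ; 2300 still needed.
Option 15 (50): use full 700 ; 1600 nurse-hours to go.
Option Q (55): use full 350 ; 1250 nurse-hours to go.
Option 14 at 85: take all 1200 nurse-hours ; 50 still needed.
Option B at 150: take 50 of its 550 ; requirement met.
Option T: unused.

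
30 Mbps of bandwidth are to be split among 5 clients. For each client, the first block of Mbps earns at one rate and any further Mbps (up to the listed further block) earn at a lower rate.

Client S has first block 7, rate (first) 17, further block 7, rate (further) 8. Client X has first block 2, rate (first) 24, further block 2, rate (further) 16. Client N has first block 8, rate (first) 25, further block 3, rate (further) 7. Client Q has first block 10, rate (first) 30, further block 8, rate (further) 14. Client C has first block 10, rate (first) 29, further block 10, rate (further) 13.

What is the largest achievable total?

Rank every tier by rate: Client Q/T1 30 > Client C/T1 29 > Client N/T1 25 > Client X/T1 24 > Client S/T1 17 > Client X/T2 16 > Client Q/T2 14 > Client C/T2 13 > Client S/T2 8 > Client N/T2 7.
Client Q/T1 (30): +10 — 20 left.
Client C/T1 (29): +10 — 10 left.
Fill Client N T1 block (8 at 25) — 2 left.
Client X T1 at 24: fill all 2 — 0 left.
Total = 30×10 + 29×10 + 25×8 + 24×2 = 838.

838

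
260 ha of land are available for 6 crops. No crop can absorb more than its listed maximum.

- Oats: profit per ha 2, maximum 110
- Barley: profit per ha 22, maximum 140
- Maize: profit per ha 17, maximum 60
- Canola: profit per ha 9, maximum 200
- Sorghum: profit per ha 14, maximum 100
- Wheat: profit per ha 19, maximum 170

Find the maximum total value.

5360

Rank by profit per ha: Barley 22 > Wheat 19 > Maize 17 > Sorghum 14 > Canola 9 > Oats 2.
Give Barley 140 to hit its cap of 140 — 120 left.
Wheat has room for 170 but only 120 remain, so it gets 120.
Total = 22×140 + 19×120 = 5360.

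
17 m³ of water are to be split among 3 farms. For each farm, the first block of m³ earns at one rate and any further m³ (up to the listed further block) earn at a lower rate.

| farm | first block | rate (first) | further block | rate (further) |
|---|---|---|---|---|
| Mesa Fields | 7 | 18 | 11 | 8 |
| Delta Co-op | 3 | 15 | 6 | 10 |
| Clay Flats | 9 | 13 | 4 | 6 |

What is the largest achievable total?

262

Order all 6 blocks by rate: Mesa Fields/T1 18 > Delta Co-op/T1 15 > Clay Flats/T1 13 > Delta Co-op/T2 10 > Mesa Fields/T2 8 > Clay Flats/T2 6.
Mesa Fields T1 at 18: fill all 7 ; 10 left.
Fill Delta Co-op T1 block (3 at 15) ; 7 left.
Clay Flats T1 at 13: only 7 left, fill 7.
Total = 18×7 + 15×3 + 13×7 = 262.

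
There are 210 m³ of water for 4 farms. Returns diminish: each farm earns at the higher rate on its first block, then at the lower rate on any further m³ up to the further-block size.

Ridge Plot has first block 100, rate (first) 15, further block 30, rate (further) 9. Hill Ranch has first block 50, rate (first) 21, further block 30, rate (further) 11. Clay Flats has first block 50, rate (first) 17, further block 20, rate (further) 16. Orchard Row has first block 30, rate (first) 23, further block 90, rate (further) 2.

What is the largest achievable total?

3810

Treat each block as its own option and order by rate: Orchard Row/first 23 > Hill Ranch/first 21 > Clay Flats/first 17 > Clay Flats/second 16 > Ridge Plot/first 15 > Hill Ranch/second 11 > Ridge Plot/second 9 > Orchard Row/second 2.
Orchard Row first at 23: fill all 30 — 180 left.
Fill Hill Ranch first block (50 at 21) — 130 left.
Clay Flats/first (17): +50 — 80 left.
Clay Flats/second (16): +20 — 60 left.
60 remain; put them into Ridge Plot first at 15.
Total = 23×30 + 21×50 + 17×50 + 16×20 + 15×60 = 3810.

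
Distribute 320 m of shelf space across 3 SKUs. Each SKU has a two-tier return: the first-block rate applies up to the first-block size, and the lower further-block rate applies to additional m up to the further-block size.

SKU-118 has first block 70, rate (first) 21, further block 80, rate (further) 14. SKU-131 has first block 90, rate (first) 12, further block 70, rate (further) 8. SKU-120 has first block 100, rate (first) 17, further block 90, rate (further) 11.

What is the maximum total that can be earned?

5130

Rank every tier by rate: SKU-118/T1 21 > SKU-120/T1 17 > SKU-118/T2 14 > SKU-131/T1 12 > SKU-120/T2 11 > SKU-131/T2 8.
SKU-118 T1 at 21: fill all 70 ; 250 left.
SKU-120 T1 at 17: fill all 100 ; 150 left.
SKU-118/T2 (14): +80 ; 70 left.
SKU-131 T1 at 12: only 70 left, fill 70.
Total = 21×70 + 17×100 + 14×80 + 12×70 = 5130.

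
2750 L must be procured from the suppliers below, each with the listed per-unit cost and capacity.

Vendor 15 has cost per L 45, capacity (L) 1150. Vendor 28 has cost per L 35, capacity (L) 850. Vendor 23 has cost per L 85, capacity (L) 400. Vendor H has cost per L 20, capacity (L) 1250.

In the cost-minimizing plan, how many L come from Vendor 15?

Fill from the cheapest supplier first.
Vendor H at 20: take all 1250 L ; 1500 still needed.
Take 850 from Vendor 28 at 35 ; need 650 more.
Vendor 15 (45): take the remaining 650 ; done.
Vendor 23: unused.

650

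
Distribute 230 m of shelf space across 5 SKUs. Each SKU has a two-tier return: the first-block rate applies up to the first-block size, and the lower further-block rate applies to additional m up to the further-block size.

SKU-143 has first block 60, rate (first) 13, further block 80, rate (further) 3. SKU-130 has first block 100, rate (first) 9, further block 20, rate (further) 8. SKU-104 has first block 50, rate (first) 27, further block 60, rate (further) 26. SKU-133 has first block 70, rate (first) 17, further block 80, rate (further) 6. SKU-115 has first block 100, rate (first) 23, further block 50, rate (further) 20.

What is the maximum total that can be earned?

Treat each block as its own option and order by rate: SKU-104/T1 27 > SKU-104/T2 26 > SKU-115/T1 23 > SKU-115/T2 20 > SKU-133/T1 17 > SKU-143/T1 13 > SKU-130/T1 9 > SKU-130/T2 8 > SKU-133/T2 6 > SKU-143/T2 3.
SKU-104/T1 (27): +50 — 180 left.
SKU-104 T2 at 26: fill all 60 — 120 left.
Fill SKU-115 T1 block (100 at 23) — 20 left.
SKU-115 T2 at 20: only 20 left, fill 20.
Total = 27×50 + 26×60 + 23×100 + 20×20 = 5610.

5610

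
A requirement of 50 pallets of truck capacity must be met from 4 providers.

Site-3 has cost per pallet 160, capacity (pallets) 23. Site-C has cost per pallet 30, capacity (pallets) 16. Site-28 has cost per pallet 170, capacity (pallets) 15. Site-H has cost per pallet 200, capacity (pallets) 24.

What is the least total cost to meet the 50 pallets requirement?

6030

Fill from the cheapest provider first.
Site-C (30): use full 16 → 34 pallets to go.
Take 23 from Site-3 at 160 → need 11 more.
Site-28 at 170: take 11 of its 15 → requirement met.
Site-H: unused.
Cost = 16×30 + 23×160 + 11×170 = 6030.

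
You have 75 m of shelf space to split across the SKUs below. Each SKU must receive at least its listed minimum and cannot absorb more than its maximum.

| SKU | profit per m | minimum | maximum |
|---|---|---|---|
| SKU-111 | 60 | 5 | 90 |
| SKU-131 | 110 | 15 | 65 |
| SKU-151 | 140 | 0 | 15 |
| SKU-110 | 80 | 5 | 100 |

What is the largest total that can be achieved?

Meeting every minimum uses 5+15+0+5 = 25 m, leaving 50.
Highest profit per m first: SKU-151 140 > SKU-131 110 > SKU-110 80 > SKU-111 60.
Give SKU-151 15 more to hit its cap of 15 ; 35 left.
Only 35 left; SKU-131 takes them to reach 50.
Total = 60×5 + 110×50 + 140×15 + 80×5 = 8300.

8300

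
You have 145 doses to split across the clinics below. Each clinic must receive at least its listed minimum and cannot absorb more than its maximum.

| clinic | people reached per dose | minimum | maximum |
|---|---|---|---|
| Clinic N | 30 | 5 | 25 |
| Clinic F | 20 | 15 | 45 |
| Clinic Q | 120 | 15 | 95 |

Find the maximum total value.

12650

Meeting every minimum uses 5+15+15 = 35 doses, leaving 110.
Order the clinics by people reached per dose: Clinic Q 120 > Clinic N 30 > Clinic F 20.
Give Clinic Q 80 more to hit its cap of 95 ; 30 left.
Clinic N takes 20 more to reach its cap of 25 ; 10 left.
Only 10 left; Clinic F takes them to reach 25.
Total = 30×25 + 20×25 + 120×95 = 12650.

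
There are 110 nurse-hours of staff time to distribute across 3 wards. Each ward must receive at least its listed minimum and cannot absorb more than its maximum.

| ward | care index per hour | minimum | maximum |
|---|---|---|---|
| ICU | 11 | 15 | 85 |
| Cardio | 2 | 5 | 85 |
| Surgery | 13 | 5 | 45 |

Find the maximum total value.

Meeting every minimum uses 15+5+5 = 25 nurse-hours, leaving 85.
Order the wards by care index per hour: Surgery 13 > ICU 11 > Cardio 2.
Surgery: +40 to 45 (cap) ; 45 left.
ICU has room for 70 more but only 45 remain, so it gets 60.
Total = 11×60 + 2×5 + 13×45 = 1255.

1255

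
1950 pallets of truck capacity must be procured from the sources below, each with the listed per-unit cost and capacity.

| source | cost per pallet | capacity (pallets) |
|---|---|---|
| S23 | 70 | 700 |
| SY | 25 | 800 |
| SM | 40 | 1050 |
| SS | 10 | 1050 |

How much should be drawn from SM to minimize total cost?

Use sources in increasing cost order.
Take 1050 from SS at 10 — need 900 more.
Take 800 from SY at 25 — need 100 more.
SM at 40: take 100 of its 1050 — requirement met.
S23: unused.

100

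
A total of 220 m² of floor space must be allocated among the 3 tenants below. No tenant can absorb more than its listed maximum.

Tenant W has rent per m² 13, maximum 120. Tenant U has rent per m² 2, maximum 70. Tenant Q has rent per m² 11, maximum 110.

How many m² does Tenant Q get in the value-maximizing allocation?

100

Highest rent per m² first: Tenant W 13 > Tenant Q 11 > Tenant U 2.
Tenant W: +120 to 120 (cap) → 100 left.
Tenant Q has room for 110 but only 100 remain, so it gets 100.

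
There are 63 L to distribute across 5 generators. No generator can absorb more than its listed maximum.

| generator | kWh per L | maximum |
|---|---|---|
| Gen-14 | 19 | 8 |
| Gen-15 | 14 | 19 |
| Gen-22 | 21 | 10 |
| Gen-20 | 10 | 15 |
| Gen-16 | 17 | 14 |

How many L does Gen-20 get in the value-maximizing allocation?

Highest kWh per L first: Gen-22 21 > Gen-14 19 > Gen-16 17 > Gen-15 14 > Gen-20 10.
Gen-22 takes 10 to reach its cap of 10 — 53 left.
Give Gen-14 8 to hit its cap of 8 — 45 left.
Give Gen-16 14 to hit its cap of 14 — 31 left.
Gen-15 takes 19 to reach its cap of 19 — 12 left.
Gen-20: +12 (room for 15) → 12. Pool exhausted.

12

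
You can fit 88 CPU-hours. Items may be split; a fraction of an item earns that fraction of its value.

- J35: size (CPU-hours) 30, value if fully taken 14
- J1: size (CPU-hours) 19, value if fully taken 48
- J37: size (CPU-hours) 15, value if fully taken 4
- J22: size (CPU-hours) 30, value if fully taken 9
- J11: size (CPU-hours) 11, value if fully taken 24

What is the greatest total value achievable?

94.4

Best value per unit of size first: J1 48/19≈2.53, J11 24/11≈2.18, J35 14/30≈0.467, J22 9/30≈0.3, J37 4/15≈0.267.
All 19 CPU-hours of J1 fit (value 48) → 69 remain.
Take all of J11 (11 CPU-hours, value 24) → 58 CPU-hours left.
Take all of J35 (30 CPU-hours, value 14) → 28 CPU-hours left.
28 CPU-hours left: a 28/30 share of J22 gives 9×28/30 = 8.4.
Total value = 94.4.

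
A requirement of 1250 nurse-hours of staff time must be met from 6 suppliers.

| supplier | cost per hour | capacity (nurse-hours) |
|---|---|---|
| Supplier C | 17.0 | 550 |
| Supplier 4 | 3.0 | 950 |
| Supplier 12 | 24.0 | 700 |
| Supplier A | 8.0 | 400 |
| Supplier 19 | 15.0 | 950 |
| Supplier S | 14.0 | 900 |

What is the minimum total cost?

Cheapest first:
Supplier 4 (3.0): use full 950 — 300 nurse-hours to go.
Supplier A (8.0): take the remaining 300 — done.
Supplier S, Supplier 19, Supplier C, Supplier 12: unused.
Cost = 950×3.0 + 300×8.0 = 5250.

5250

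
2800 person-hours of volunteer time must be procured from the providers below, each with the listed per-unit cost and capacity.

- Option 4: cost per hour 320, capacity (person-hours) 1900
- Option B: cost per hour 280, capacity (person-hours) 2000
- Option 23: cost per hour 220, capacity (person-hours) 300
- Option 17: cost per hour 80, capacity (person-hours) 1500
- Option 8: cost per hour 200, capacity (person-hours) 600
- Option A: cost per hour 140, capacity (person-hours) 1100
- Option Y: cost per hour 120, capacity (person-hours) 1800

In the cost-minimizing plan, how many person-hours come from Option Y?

1300

Use providers in increasing cost order.
Option 17 at 80: take all 1500 person-hours ; 1300 still needed.
Take 1300 from Option Y at 120 to finish.
Option A, Option 8, Option 23, Option B, Option 4: unused.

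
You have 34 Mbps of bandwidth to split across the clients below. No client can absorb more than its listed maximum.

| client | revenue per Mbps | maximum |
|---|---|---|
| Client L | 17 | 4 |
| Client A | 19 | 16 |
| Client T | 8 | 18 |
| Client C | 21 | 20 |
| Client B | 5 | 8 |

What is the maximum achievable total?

686

Order the clients by revenue per Mbps: Client C 21 > Client A 19 > Client L 17 > Client T 8 > Client B 5.
Client C takes 20 to reach its cap of 20 — 14 left.
Only 14 left; Client A takes them to reach 14.
Total = 19×14 + 21×20 = 686.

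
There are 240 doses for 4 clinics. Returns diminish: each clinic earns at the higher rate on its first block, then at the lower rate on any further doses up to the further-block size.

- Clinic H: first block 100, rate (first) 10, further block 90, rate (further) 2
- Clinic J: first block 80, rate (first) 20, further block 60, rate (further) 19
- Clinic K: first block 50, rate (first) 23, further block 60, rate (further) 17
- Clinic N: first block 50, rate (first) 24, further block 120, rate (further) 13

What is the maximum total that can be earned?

5090

Rank every tier by rate: Clinic N/tier1 24 > Clinic K/tier1 23 > Clinic J/tier1 20 > Clinic J/tier2 19 > Clinic K/tier2 17 > Clinic N/tier2 13 > Clinic H/tier1 10 > Clinic H/tier2 2.
Clinic N/tier1 (24): +50 → 190 left.
Clinic K/tier1 (23): +50 → 140 left.
Clinic J tier1 at 20: fill all 80 → 60 left.
Clinic J tier2 at 19: fill all 60 → 0 left.
Total = 24×50 + 23×50 + 20×80 + 19×60 = 5090.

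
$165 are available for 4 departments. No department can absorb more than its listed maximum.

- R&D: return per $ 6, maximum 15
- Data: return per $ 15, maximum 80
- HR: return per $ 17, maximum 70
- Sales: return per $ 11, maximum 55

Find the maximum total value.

2555

Highest return per $ first: HR 17 > Data 15 > Sales 11 > R&D 6.
Give HR 70 to hit its cap of 70 ; 95 left.
Data takes 80 to reach its cap of 80 ; 15 left.
Only 15 left; Sales takes them to reach 15.
Total = 15×80 + 17×70 + 11×15 = 2555.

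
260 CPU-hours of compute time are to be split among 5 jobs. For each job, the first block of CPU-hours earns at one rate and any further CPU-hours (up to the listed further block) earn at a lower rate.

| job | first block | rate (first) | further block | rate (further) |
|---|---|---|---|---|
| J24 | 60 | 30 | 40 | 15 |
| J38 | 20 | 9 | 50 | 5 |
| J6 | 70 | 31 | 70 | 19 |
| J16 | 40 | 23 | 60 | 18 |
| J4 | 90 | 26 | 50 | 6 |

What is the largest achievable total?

7230

Order all 10 blocks by rate: J6/tier1 31 > J24/tier1 30 > J4/tier1 26 > J16/tier1 23 > J6/tier2 19 > J16/tier2 18 > J24/tier2 15 > J38/tier1 9 > J4/tier2 6 > J38/tier2 5.
J6 tier1 at 31: fill all 70 ; 190 left.
Fill J24 tier1 block (60 at 30) ; 130 left.
J4 tier1 at 26: fill all 90 ; 40 left.
J16 tier1 at 23: fill all 40 ; 0 left.
Total = 31×70 + 30×60 + 26×90 + 23×40 = 7230.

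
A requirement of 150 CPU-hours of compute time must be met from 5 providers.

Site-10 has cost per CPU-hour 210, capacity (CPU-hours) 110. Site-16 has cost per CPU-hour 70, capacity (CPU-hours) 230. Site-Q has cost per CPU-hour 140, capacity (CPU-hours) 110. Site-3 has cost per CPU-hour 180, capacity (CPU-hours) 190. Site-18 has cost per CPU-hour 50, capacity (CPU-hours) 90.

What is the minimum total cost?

8700

Use providers in increasing cost order.
Site-18 at 50: take all 90 CPU-hours — 60 still needed.
Take 60 from Site-16 at 70 to finish.
Site-Q, Site-3, Site-10: unused.
Cost = 90×50 + 60×70 = 8700.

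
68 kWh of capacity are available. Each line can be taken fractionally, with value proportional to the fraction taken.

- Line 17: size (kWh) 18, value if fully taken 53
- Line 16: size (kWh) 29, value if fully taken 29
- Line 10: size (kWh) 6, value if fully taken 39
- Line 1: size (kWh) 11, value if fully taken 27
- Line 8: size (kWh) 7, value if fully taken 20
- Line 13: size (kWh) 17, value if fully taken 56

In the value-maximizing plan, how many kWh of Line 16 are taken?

Rank by value-to-size ratio: Line 10 39/6≈6.5, Line 13 56/17≈3.29, Line 17 53/18≈2.94, Line 8 20/7≈2.86, Line 1 27/11≈2.45, Line 16 29/29≈1.
Line 10: take in full, 6 kWh for value 39 → 62 left.
All 17 kWh of Line 13 fit (value 56) → 45 remain.
Line 17: take in full, 18 kWh for value 53 → 27 left.
Line 8: take in full, 7 kWh for value 20 → 20 left.
Take all of Line 1 (11 kWh, value 27) → 9 kWh left.
Fill the last 9 kWh with part of Line 16: 9/29 of it earns 9.

9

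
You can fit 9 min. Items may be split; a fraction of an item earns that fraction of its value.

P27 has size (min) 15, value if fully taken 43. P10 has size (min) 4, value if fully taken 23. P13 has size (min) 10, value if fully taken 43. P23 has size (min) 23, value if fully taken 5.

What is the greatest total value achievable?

Rank by value-to-size ratio: P10 23/4≈5.75, P13 43/10≈4.3, P27 43/15≈2.87, P23 5/23≈0.217.
P10: take in full, 4 min for value 23 — 5 left.
Fill the last 5 min with part of P13: 5/10 of it earns 21.5.
Total value = 44.5.

44.5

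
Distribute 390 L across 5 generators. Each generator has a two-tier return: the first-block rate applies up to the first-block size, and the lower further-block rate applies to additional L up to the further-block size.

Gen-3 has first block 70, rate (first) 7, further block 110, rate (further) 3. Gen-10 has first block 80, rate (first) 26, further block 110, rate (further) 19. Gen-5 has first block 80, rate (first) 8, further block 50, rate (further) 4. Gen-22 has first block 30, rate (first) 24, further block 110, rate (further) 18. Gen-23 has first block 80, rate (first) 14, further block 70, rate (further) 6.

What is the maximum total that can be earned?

Treat each block as its own option and order by rate: Gen-10/first 26 > Gen-22/first 24 > Gen-10/second 19 > Gen-22/second 18 > Gen-23/first 14 > Gen-5/first 8 > Gen-3/first 7 > Gen-23/second 6 > Gen-5/second 4 > Gen-3/second 3.
Gen-10/first (26): +80 — 310 left.
Gen-22 first at 24: fill all 30 — 280 left.
Gen-10/second (19): +110 — 170 left.
Fill Gen-22 second block (110 at 18) — 60 left.
60 remain; put them into Gen-23 first at 14.
Total = 26×80 + 24×30 + 19×110 + 18×110 + 14×60 = 7710.

7710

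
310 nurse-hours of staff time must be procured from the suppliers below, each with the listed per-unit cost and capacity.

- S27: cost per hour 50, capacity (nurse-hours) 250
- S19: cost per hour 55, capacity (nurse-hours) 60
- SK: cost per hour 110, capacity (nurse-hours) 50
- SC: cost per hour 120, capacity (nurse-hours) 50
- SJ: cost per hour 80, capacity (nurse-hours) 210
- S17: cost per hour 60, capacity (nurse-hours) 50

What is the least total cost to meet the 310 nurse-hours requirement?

Use suppliers in increasing cost order.
S27 at 50: take all 250 nurse-hours — 60 still needed.
Take 60 from S19 at 55 — need 0 more.
S17, SJ, SK, SC: unused.
Cost = 250×50 + 60×55 = 15800.

15800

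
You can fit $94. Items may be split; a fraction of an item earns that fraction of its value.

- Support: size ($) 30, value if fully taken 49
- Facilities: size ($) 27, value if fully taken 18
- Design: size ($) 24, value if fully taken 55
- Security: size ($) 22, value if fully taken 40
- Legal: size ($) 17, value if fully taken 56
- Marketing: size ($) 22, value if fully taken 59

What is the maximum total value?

224.7

Best value per unit of size first: Legal 56/17≈3.29, Marketing 59/22≈2.68, Design 55/24≈2.29, Security 40/22≈1.82, Support 49/30≈1.63, Facilities 18/27≈0.667.
Take all of Legal (17 $, value 56) ; 77 $ left.
Take all of Marketing (22 $, value 59) ; 55 $ left.
Design: take in full, 24 $ for value 55 ; 31 left.
Take all of Security (22 $, value 40) ; 9 $ left.
Only 9 $ remain; take 9/30 of Support for value 49×9/30 = 14.7.
Total value = 224.7.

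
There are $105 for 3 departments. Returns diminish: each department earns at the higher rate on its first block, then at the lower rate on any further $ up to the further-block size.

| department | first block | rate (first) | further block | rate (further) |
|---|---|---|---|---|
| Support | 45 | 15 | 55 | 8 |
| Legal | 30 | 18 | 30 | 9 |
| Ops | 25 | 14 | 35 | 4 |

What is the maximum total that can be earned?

Order all 6 blocks by rate: Legal/tier1 18 > Support/tier1 15 > Ops/tier1 14 > Legal/tier2 9 > Support/tier2 8 > Ops/tier2 4.
Legal/tier1 (18): +30 — 75 left.
Fill Support tier1 block (45 at 15) — 30 left.
Ops/tier1 (14): +25 — 5 left.
Legal/tier2: +5 of 30 at 9; pool empty.
Total = 18×30 + 15×45 + 14×25 + 9×5 = 1610.

1610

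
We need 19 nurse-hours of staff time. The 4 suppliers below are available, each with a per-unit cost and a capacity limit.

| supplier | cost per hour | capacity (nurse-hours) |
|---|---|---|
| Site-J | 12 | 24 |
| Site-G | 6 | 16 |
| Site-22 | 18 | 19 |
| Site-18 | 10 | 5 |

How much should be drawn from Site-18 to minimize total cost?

3

Use suppliers in increasing cost order.
Site-G (6): use full 16 — 3 nurse-hours to go.
Take 3 from Site-18 at 10 to finish.
Site-J, Site-22: unused.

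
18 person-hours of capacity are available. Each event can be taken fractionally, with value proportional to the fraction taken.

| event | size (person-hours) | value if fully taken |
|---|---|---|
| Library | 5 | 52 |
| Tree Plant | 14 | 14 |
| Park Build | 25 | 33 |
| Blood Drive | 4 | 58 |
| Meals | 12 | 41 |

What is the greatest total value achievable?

Sort by value density: Blood Drive 58/4≈14.5, Library 52/5≈10.4, Meals 41/12≈3.42, Park Build 33/25≈1.32, Tree Plant 14/14≈1.
Blood Drive: take in full, 4 person-hours for value 58 ; 14 left.
Library: take in full, 5 person-hours for value 52 ; 9 left.
Only 9 person-hours remain; take 9/12 of Meals for value 41×9/12 = 30.75.
Total value = 140.75.

140.75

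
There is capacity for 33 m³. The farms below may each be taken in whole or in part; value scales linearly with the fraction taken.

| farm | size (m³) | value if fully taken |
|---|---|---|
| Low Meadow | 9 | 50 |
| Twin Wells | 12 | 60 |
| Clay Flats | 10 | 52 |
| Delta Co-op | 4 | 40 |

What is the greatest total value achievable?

192

Best value per unit of size first: Delta Co-op 40/4≈10, Low Meadow 50/9≈5.56, Clay Flats 52/10≈5.2, Twin Wells 60/12≈5.
Delta Co-op: take in full, 4 m³ for value 40 ; 29 left.
Take all of Low Meadow (9 m³, value 50) ; 20 m³ left.
Take all of Clay Flats (10 m³, value 52) ; 10 m³ left.
10 m³ left: a 10/12 share of Twin Wells gives 60×10/12 = 50.
Total value = 192.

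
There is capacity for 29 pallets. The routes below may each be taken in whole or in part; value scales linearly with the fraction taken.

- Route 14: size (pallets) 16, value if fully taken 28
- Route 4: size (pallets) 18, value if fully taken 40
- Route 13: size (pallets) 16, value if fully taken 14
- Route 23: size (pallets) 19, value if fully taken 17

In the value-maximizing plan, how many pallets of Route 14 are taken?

Sort by value density: Route 4 40/18≈2.22, Route 14 28/16≈1.75, Route 23 17/19≈0.895, Route 13 14/16≈0.875.
Take all of Route 4 (18 pallets, value 40) → 11 pallets left.
11 pallets left: a 11/16 share of Route 14 gives 28×11/16 = 19.25.

11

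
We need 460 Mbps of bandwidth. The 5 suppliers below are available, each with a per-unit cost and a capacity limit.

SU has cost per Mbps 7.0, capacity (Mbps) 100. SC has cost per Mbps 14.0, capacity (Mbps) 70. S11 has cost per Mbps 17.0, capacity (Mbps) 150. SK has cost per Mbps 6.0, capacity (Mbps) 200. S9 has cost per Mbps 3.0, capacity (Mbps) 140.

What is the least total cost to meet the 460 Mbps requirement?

Fill from the cheapest supplier first.
S9 at 3.0: take all 140 Mbps ; 320 still needed.
SK (6.0): use full 200 ; 120 Mbps to go.
Take 100 from SU at 7.0 ; need 20 more.
SC (14.0): take the remaining 20 ; done.
S11: unused.
Cost = 140×3.0 + 200×6.0 + 100×7.0 + 20×14.0 = 2600.

2600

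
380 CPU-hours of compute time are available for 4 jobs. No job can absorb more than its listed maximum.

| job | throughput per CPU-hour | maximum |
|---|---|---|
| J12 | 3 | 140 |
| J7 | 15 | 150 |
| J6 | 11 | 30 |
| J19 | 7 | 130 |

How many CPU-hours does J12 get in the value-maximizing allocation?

70

Highest throughput per CPU-hour first: J7 15 > J6 11 > J19 7 > J12 3.
J7 takes 150 to reach its cap of 150 — 230 left.
J6 takes 30 to reach its cap of 30 — 200 left.
J19 takes 130 to reach its cap of 130 — 70 left.
J12: +70 (room for 140) → 70. Pool exhausted.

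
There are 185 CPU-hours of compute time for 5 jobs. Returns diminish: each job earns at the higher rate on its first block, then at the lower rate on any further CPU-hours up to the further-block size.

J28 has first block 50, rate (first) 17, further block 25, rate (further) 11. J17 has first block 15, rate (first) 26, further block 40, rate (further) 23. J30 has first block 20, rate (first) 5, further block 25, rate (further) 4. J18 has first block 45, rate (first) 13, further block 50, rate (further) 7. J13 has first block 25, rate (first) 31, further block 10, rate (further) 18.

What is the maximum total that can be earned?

3700

Rank every tier by rate: J13/first 31 > J17/first 26 > J17/second 23 > J13/second 18 > J28/first 17 > J18/first 13 > J28/second 11 > J18/second 7 > J30/first 5 > J30/second 4.
Fill J13 first block (25 at 31) ; 160 left.
Fill J17 first block (15 at 26) ; 145 left.
J17/second (23): +40 ; 105 left.
J13/second (18): +10 ; 95 left.
J28 first at 17: fill all 50 ; 45 left.
Fill J18 first block (45 at 13) ; 0 left.
Total = 31×25 + 26×15 + 23×40 + 18×10 + 17×50 + 13×45 = 3700.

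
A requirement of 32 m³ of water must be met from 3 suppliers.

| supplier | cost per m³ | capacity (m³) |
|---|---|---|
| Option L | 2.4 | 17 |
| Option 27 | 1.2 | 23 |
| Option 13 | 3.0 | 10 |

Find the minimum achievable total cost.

49.2

Cheapest first:
Option 27 (1.2): use full 23 ; 9 m³ to go.
Option L at 2.4: take 9 of its 17 ; requirement met.
Option 13: unused.
Cost = 23×1.2 + 9×2.4 = 49.2.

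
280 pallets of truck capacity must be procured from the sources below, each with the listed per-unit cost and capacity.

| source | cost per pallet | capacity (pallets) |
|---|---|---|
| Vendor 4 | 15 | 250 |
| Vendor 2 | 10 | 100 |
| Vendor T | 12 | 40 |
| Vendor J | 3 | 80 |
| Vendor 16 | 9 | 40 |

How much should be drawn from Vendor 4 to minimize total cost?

Cheapest first:
Vendor J (3): use full 80 ; 200 pallets to go.
Vendor 16 (9): use full 40 ; 160 pallets to go.
Vendor 2 (10): use full 100 ; 60 pallets to go.
Take 40 from Vendor T at 12 ; need 20 more.
Vendor 4 (15): take the remaining 20 ; done.

20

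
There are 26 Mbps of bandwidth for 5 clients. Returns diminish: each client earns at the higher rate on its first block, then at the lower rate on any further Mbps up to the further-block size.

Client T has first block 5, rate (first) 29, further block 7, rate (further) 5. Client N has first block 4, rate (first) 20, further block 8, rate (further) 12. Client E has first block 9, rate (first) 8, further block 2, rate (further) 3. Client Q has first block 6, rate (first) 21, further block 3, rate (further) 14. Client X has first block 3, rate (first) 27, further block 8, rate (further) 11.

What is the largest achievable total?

534

Treat each block as its own option and order by rate: Client T/tier1 29 > Client X/tier1 27 > Client Q/tier1 21 > Client N/tier1 20 > Client Q/tier2 14 > Client N/tier2 12 > Client X/tier2 11 > Client E/tier1 8 > Client T/tier2 5 > Client E/tier2 3.
Fill Client T tier1 block (5 at 29) — 21 left.
Client X/tier1 (27): +3 — 18 left.
Fill Client Q tier1 block (6 at 21) — 12 left.
Fill Client N tier1 block (4 at 20) — 8 left.
Fill Client Q tier2 block (3 at 14) — 5 left.
Client N/tier2: +5 of 8 at 12; pool empty.
Total = 29×5 + 27×3 + 21×6 + 20×4 + 14×3 + 12×5 = 534.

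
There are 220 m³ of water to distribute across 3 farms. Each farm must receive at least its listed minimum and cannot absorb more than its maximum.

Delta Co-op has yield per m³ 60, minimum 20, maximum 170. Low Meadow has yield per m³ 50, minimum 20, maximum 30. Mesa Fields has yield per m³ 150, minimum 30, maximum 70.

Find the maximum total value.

19300

Meeting every minimum uses 20+20+30 = 70 m³, leaving 150.
Order the farms by yield per m³: Mesa Fields 150 > Delta Co-op 60 > Low Meadow 50.
Give Mesa Fields 40 more to hit its cap of 70 ; 110 left.
Only 110 left; Delta Co-op takes them to reach 130.
Total = 60×130 + 50×20 + 150×70 = 19300.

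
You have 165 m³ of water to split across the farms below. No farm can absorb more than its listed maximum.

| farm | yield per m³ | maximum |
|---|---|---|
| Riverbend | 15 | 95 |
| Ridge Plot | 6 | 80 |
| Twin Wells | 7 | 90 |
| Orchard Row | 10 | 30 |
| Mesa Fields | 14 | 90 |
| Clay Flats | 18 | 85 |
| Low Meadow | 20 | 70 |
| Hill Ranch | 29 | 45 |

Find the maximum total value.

3605

Highest yield per m³ first: Hill Ranch 29 > Low Meadow 20 > Clay Flats 18 > Riverbend 15 > Mesa Fields 14 > Orchard Row 10 > Twin Wells 7 > Ridge Plot 6.
Hill Ranch takes 45 to reach its cap of 45 ; 120 left.
Give Low Meadow 70 to hit its cap of 70 ; 50 left.
Clay Flats has room for 85 but only 50 remain, so it gets 50.
Total = 18×50 + 20×70 + 29×45 = 3605.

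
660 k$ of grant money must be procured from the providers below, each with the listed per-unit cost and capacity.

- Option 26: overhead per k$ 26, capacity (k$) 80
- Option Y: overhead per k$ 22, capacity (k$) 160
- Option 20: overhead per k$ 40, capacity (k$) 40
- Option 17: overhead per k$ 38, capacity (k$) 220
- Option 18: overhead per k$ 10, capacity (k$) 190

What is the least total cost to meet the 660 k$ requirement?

16260

Cheapest first:
Option 18 (10): use full 190 — 470 k$ to go.
Take 160 from Option Y at 22 — need 310 more.
Take 80 from Option 26 at 26 — need 230 more.
Option 17 at 38: take all 220 k$ — 10 still needed.
Option 20 at 40: take 10 of its 40 — requirement met.
Cost = 190×10 + 160×22 + 80×26 + 220×38 + 10×40 = 16260.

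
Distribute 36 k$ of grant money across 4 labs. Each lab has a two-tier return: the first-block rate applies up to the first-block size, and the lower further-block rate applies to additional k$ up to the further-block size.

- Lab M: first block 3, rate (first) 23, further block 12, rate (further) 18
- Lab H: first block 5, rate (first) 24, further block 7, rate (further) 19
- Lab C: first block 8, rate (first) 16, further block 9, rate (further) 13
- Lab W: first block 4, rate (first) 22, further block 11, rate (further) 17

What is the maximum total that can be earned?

Rank every tier by rate: Lab H/first 24 > Lab M/first 23 > Lab W/first 22 > Lab H/second 19 > Lab M/second 18 > Lab W/second 17 > Lab C/first 16 > Lab C/second 13.
Fill Lab H first block (5 at 24) — 31 left.
Lab M/first (23): +3 — 28 left.
Fill Lab W first block (4 at 22) — 24 left.
Lab H/second (19): +7 — 17 left.
Fill Lab M second block (12 at 18) — 5 left.
Lab W second at 17: only 5 left, fill 5.
Total = 24×5 + 23×3 + 22×4 + 19×7 + 18×12 + 17×5 = 711.

711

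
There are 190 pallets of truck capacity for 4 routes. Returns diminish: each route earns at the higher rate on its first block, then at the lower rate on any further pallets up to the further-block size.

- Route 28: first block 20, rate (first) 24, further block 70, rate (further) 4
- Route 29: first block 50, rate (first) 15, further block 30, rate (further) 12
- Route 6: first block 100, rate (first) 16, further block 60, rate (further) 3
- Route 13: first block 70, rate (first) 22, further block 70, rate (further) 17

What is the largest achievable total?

Order all 8 blocks by rate: Route 28/T1 24 > Route 13/T1 22 > Route 13/T2 17 > Route 6/T1 16 > Route 29/T1 15 > Route 29/T2 12 > Route 28/T2 4 > Route 6/T2 3.
Route 28 T1 at 24: fill all 20 — 170 left.
Route 13 T1 at 22: fill all 70 — 100 left.
Route 13/T2 (17): +70 — 30 left.
30 remain; put them into Route 6 T1 at 16.
Total = 24×20 + 22×70 + 17×70 + 16×30 = 3690.

3690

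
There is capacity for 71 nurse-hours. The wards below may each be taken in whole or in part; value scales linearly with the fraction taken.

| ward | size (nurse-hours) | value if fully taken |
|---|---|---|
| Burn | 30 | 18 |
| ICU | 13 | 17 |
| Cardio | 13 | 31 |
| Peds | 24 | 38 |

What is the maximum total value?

98.6

Best value per unit of size first: Cardio 31/13≈2.38, Peds 38/24≈1.58, ICU 17/13≈1.31, Burn 18/30≈0.6.
All 13 nurse-hours of Cardio fit (value 31) ; 58 remain.
Take all of Peds (24 nurse-hours, value 38) ; 34 nurse-hours left.
Take all of ICU (13 nurse-hours, value 17) ; 21 nurse-hours left.
Only 21 nurse-hours remain; take 21/30 of Burn for value 18×21/30 = 12.6.
Total value = 98.6.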